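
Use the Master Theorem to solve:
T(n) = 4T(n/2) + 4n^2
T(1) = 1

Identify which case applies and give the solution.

a=4, b=2, f(n)=4n^2. log_2(4) = 2. Since c=2 = 2, Case 2 applies: T(n) = Θ(n^log_b(a) · log n) = O(n^2 log n).

Answer: O(n^2 log n) - Case 2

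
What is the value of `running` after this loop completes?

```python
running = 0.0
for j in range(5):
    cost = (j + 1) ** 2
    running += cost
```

Sum of squared losses 1² + 2² + ... + 5²
`running` takes the values: 0.0 → 1.0 → 5.0 → 14.0 → 30.0 → 55.0

Answer: 55.0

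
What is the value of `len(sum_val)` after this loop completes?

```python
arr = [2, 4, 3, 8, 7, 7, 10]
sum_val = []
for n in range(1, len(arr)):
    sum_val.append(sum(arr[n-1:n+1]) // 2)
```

Number of 2-element averages
`sum_val` takes the values: [] → [3] → [3, 3] → [3, 3, 5] → [3, 3, 5, 7] → [3, 3, 5, 7, 7] → [3, 3, 5, 7, 7, 8]
So `len(sum_val)` = 6

Answer: 6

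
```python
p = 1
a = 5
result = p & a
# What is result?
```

Trace:
`p = 1` → p = 1
`a = 5` → a = 5
`result = p & a` → result = 1
So result = 1

Answer: 1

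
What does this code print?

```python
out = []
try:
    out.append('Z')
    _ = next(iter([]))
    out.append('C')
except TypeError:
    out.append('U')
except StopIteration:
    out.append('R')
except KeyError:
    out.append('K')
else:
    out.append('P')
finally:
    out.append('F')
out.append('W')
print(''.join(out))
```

Execution trace: 'Z' (try body) → 'R' (except StopIteration) → 'F' (finally) → 'W' (after the try/except). Output: ZRFW

Answer: ZRFW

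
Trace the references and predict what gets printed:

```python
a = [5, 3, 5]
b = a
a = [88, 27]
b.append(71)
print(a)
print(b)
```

Key concept: rebinding vs mutation: a is rebound to a new list, b still points at the original.
Step by step:
`a = [5, 3, 5]` → a = [5, 3, 5]
`b = a` → b = [5, 3, 5] (same object as a)
`a = [88, 27]` → a = [88, 27]
`b.append(71)` → b = [5, 3, 5, 71]
`print(a)` → prints [88, 27]
`print(b)` → prints [5, 3, 5, 71]

Answer:
[88, 27]
[5, 3, 5, 71]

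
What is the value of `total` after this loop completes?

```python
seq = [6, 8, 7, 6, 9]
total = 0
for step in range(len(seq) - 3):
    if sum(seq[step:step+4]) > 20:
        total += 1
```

Count windows with sum > 20
`total` takes the values: 0 → 1 → 2

Answer: 2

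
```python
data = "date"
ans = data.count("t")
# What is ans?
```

Trace:
`data = "date"` → data = 'date'
`ans = data.count("t")` → ans = 1
So ans = 1

Answer: 1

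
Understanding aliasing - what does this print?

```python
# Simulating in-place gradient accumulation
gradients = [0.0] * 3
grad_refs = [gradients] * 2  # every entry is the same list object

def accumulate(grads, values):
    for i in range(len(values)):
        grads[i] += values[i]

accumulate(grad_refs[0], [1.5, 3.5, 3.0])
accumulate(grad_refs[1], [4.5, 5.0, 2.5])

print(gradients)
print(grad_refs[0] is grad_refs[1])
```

Key concept: gradient accumulation aliasing.
Step by step:
`gradients = [0.0] * 3` → gradients = [0.0, 0.0, 0.0]
`grad_refs = [gradients] * 2` → grad_refs = [[0.0, 0.0, 0.0], [0.0, 0.0, 0.0]]
`accumulate(grad_refs[0], [1.5, 3.5, 3.0])` → gradients = [1.5, 3.5, 3.0]; grad_refs = [[1.5, 3.5, 3.0], [1.5, 3.5, 3.0]]
`accumulate(grad_refs[1], [4.5, 5.0, 2.5])` → gradients = [6.0, 8.5, 5.5]; grad_refs = [[6.0, 8.5, 5.5], [6.0, 8.5, 5.5]]
`print(gradients)` → prints [6.0, 8.5, 5.5]
`print(grad_refs[0] is grad_refs[1])` → prints True

Answer:
[6.0, 8.5, 5.5]
True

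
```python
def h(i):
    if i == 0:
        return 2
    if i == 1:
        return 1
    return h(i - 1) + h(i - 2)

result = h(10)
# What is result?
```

Build up from base cases: h(0)=2, h(1)=1, h(2)=3, h(3)=4, h(4)=7, h(5)=11, h(6)=18, ..., h(10)=123

Answer: 123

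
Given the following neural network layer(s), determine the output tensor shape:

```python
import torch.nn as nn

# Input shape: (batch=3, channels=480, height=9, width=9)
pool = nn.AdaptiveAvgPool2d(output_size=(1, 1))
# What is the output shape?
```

Input: (3, 480, 9, 9) -> Output: (3, 480, 1, 1)

Answer: (3, 480, 1, 1)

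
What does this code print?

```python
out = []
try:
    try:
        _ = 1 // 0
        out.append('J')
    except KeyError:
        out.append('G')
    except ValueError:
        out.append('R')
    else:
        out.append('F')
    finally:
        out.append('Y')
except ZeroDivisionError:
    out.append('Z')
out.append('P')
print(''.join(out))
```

Execution trace: 'Y' (finally) → 'Z' (outer except ZeroDivisionError) → 'P' (after the try/except). Output: YZP

Answer: YZP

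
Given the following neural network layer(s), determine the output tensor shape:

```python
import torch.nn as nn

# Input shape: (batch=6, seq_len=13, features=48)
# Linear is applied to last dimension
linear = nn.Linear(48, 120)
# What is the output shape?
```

Input: (6, 13, 48) -> Output: (6, 13, 120)

Answer: (6, 13, 120)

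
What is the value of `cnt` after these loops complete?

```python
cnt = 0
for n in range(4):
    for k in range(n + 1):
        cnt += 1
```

Triangle: 1 + 2 + ... + 4
`cnt` takes the values: 0 → 1 → 2 → 3 → 4 → 5 → 6 → 7 → 8 → 9 → 10

Answer: 10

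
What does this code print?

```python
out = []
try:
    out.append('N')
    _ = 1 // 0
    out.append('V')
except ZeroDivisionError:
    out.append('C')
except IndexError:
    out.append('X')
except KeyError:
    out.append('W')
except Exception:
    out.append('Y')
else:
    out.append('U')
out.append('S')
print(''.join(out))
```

Execution trace: 'N' (try body) → 'C' (except ZeroDivisionError) → 'S' (after the try/except). Output: NCS

Answer: NCS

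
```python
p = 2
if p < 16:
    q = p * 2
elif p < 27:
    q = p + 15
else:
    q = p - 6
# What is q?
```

Trace:
`p = 2` → p = 2
`if p < 16: ...` → p < 16 is True → q = 4
So q = 4

Answer: 4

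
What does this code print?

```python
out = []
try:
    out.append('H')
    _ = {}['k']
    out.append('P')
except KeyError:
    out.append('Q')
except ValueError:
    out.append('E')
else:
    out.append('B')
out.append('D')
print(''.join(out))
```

Execution trace: 'H' (try body) → 'Q' (except KeyError) → 'D' (after the try/except). Output: HQD

Answer: HQD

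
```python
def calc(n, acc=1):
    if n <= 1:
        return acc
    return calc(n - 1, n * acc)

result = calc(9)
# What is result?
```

Accumulator trace (n, acc): (9, 1) -> (8, 9) -> (7, 72) -> (6, 504) -> (5, 3024) -> (4, 15120) -> (3, 60480) -> (2, 181440) -> (1, 362880) -> return 362880

Answer: 362880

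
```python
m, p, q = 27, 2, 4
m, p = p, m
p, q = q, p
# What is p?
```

Trace:
`m, p, q = 27, 2, 4` → m = 27; p = 2; q = 4
`m, p = p, m` → m = 2; p = 27
`p, q = q, p` → p = 4; q = 27
So p = 4

Answer: 4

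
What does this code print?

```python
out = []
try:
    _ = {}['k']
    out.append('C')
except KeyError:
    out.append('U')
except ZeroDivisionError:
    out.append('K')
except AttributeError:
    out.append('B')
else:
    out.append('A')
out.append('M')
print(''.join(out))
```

Execution trace: 'U' (except KeyError) → 'M' (after the try/except). Output: UM

Answer: UM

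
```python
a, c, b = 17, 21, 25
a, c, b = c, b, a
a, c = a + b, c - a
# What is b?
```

Trace:
`a, c, b = 17, 21, 25` → a = 17; c = 21; b = 25
`a, c, b = c, b, a` → a = 21; c = 25; b = 17
`a, c = a + b, c - a` → a = 38; c = 4
So b = 17

Answer: 17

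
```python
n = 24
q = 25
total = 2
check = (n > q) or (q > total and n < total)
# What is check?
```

Trace:
`n = 24` → n = 24
`q = 25` → q = 25
`total = 2` → total = 2
`check = (n > q) or (q > total and n < total)` → check = False
So check = False

Answer: False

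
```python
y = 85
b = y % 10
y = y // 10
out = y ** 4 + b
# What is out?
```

Trace:
`y = 85` → y = 85
`b = y % 10` → b = 5
`y = y // 10` → y = 8
`out = y ** 4 + b` → out = 4101
So out = 4101

Answer: 4101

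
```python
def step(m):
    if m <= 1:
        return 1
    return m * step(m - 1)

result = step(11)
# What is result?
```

step(11) = 11 * 10 * 9 * 8 * 7 * 6 * 5 * 4 * 3 * 2 * 1 = 39916800

Answer: 39916800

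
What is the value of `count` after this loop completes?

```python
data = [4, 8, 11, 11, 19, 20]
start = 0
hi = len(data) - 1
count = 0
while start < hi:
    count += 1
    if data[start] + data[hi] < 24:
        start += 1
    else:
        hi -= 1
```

Steps to find pair summing to 24
`count` takes the values: 0 → 1 → 2 → 3 → 4 → 5

Answer: 5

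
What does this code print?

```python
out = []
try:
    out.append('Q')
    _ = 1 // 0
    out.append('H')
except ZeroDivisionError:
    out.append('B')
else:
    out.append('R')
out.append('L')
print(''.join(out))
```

Execution trace: 'Q' (try body) → 'B' (except ZeroDivisionError) → 'L' (after the try/except). Output: QBL

Answer: QBL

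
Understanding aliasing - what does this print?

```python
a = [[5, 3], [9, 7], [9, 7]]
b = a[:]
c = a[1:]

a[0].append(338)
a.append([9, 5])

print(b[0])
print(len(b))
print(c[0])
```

Key concept: slice with nested mutation.
Step by step:
`a = [[5, 3], [9, 7], [9, 7]]` → a = [[5, 3], [9, 7], [9, 7]]
`b = a[:]` → b = [[5, 3], [9, 7], [9, 7]]
`c = a[1:]` → c = [[9, 7], [9, 7]]
`a[0].append(338)` → a = [[5, 3, 338], [9, 7], [9, 7]]; b = [[5, 3, 338], [9, 7], [9, 7]]
`a.append([9, 5])` → a = [[5, 3, 338], [9, 7], [9, 7], [9, 5]]
`print(b[0])` → prints [5, 3, 338]
`print(len(b))` → prints 3
`print(c[0])` → prints [9, 7]

Answer:
[5, 3, 338]
3
[9, 7]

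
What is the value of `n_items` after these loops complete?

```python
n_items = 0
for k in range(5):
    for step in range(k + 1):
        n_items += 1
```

Triangle: 1 + 2 + ... + 5
`n_items` takes the values: 0 → 1 → 2 → 3 → 4 → 5 → 6 → 7 → 8 → 9 → 10 → 11 → 12 → 13 → 14 → 15

Answer: 15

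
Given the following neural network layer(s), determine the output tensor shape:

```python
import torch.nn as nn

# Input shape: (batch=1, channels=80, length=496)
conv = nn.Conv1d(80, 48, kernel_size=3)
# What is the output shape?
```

Input: (1, 80, 496) -> Output: (1, 48, 494)

Answer: (1, 48, 494)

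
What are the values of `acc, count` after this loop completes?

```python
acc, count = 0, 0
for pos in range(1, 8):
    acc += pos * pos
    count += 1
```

Sum of squares and count
`acc, count` takes the values: (0, 0) → (1, 0) → (1, 1) → (5, 1) → (5, 2) → (14, 2) → (14, 3) → (30, 3) → (30, 4) → (55, 4) → (55, 5) → (91, 5) → (91, 6) → (140, 6) → (140, 7)

Answer: 140, 7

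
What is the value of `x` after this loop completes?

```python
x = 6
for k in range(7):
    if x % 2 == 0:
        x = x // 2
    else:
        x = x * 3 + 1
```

Collatz-style transformation from 6
`x` takes the values: 6 → 3 → 10 → 5 → 16 → 8 → 4 → 2

Answer: 2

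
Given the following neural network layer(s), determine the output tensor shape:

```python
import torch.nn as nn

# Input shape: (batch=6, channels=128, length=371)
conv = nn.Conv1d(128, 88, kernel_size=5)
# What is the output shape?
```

Input: (6, 128, 371) -> Output: (6, 88, 367)

Answer: (6, 88, 367)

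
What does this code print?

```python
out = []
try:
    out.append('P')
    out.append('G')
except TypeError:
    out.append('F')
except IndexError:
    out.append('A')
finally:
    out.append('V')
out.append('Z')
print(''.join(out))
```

Execution trace: 'P' (try body) → 'G' (try body, no exception) → 'V' (finally) → 'Z' (after the try/except). Output: PGVZ

Answer: PGVZ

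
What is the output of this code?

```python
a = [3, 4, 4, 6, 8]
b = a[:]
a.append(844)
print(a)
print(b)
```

Key concept: slice [:] creates copy.
Step by step:
`a = [3, 4, 4, 6, 8]` → a = [3, 4, 4, 6, 8]
`b = a[:]` → b = [3, 4, 4, 6, 8]
`a.append(844)` → a = [3, 4, 4, 6, 8, 844]
`print(a)` → prints [3, 4, 4, 6, 8, 844]
`print(b)` → prints [3, 4, 4, 6, 8]

Answer:
[3, 4, 4, 6, 8, 844]
[3, 4, 4, 6, 8]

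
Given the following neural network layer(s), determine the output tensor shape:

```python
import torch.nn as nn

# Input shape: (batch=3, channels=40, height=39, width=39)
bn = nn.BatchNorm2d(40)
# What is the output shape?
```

Input: (3, 40, 39, 39) -> Output: (3, 40, 39, 39)

Answer: (3, 40, 39, 39)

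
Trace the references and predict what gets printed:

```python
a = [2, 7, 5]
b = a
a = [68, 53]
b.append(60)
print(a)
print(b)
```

Key concept: rebinding vs mutation: a is rebound to a new list, b still points at the original.
Step by step:
`a = [2, 7, 5]` → a = [2, 7, 5]
`b = a` → b = [2, 7, 5] (same object as a)
`a = [68, 53]` → a = [68, 53]
`b.append(60)` → b = [2, 7, 5, 60]
`print(a)` → prints [68, 53]
`print(b)` → prints [2, 7, 5, 60]

Answer:
[68, 53]
[2, 7, 5, 60]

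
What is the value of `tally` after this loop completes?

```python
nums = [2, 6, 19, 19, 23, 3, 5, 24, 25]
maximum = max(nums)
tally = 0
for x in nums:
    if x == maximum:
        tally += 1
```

Count of max value 25 in [2, 6, 19, 19, 23, 3, 5, 24, 25]
`tally` takes the values: 0 → 1

Answer: 1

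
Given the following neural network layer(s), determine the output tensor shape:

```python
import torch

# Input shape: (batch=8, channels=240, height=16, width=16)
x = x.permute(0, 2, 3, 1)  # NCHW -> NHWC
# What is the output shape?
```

Input: (8, 240, 16, 16) -> Output: (8, 16, 16, 240)

Answer: (8, 16, 16, 240)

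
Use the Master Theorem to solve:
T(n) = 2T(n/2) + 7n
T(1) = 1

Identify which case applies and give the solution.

a=2, b=2, f(n)=7n. log_2(2) = 1. Since c=1 = 1, Case 2 applies: T(n) = Θ(n^log_b(a) · log n) = O(n log n).

Answer: O(n log n) - Case 2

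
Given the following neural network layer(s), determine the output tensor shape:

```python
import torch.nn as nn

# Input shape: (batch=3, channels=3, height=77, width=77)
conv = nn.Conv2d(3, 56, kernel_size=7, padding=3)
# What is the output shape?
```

Input: (3, 3, 77, 77) -> Output: (3, 56, 77, 77)

Answer: (3, 56, 77, 77)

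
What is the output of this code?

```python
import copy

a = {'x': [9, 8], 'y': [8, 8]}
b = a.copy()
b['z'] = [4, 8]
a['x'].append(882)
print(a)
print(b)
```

Key concept: shallow copy of dict with mutable values.
Step by step:
`a = {'x': [9, 8], 'y': [8, 8]}` → a = {'x': [9, 8], 'y': [8, 8]}
`b = a.copy()` → b = {'x': [9, 8], 'y': [8, 8]}
`b['z'] = [4, 8]` → b = {'x': [9, 8], 'y': [8, 8], 'z': [4, 8]}
`a['x'].append(882)` → a = {'x': [9, 8, 882], 'y': [8, 8]}; b = {'x': [9, 8, 882], 'y': [8, 8], 'z': [4, 8]}
`print(a)` → prints {'x': [9, 8, 882], 'y': [8, 8]}
`print(b)` → prints {'x': [9, 8, 882], 'y': [8, 8], 'z': [4, 8]}

Answer:
{'x': [9, 8, 882], 'y': [8, 8]}
{'x': [9, 8, 882], 'y': [8, 8], 'z': [4, 8]}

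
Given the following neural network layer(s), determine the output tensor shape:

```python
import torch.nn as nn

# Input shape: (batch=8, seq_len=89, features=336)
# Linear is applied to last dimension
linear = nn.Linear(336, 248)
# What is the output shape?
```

Input: (8, 89, 336) -> Output: (8, 89, 248)

Answer: (8, 89, 248)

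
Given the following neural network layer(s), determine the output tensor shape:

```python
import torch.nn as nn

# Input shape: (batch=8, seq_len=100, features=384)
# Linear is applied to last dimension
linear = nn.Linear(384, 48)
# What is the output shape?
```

Input: (8, 100, 384) -> Output: (8, 100, 48)

Answer: (8, 100, 48)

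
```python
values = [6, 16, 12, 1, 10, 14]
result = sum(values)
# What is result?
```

Trace:
`values = [6, 16, 12, 1, 10, 14]` → values = [6, 16, 12, 1, 10, 14]
`result = sum(values)` → result = 59
So result = 59

Answer: 59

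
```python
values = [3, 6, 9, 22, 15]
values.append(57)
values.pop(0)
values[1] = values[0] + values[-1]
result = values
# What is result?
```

Trace:
`values = [3, 6, 9, 22, 15]` → values = [3, 6, 9, 22, 15]
`values.append(57)` → values = [3, 6, 9, 22, 15, 57]
`values.pop(0)` → values = [6, 9, 22, 15, 57]
`values[1] = values[0] + values[-1]` → values = [6, 63, 22, 15, 57]
`result = values` → result = [6, 63, 22, 15, 57]
So result = [6, 63, 22, 15, 57]

Answer: [6, 63, 22, 15, 57]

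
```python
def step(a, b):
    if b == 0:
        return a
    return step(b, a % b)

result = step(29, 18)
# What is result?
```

step(29, 18) -> step(18, 11) -> step(11, 7) -> step(7, 4) -> step(4, 3) -> step(3, 1) -> step(1, 0) -> 1

Answer: 1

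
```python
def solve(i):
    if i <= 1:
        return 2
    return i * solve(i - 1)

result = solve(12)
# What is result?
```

solve(12) = 12 * 11 * 10 * 9 * 8 * 7 * 6 * 5 * 4 * 3 * 2 * 2 = 958003200

Answer: 958003200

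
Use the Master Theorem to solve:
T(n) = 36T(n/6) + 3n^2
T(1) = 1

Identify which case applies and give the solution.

a=36, b=6, f(n)=3n^2. log_6(36) = 2. Since c=2 = 2, Case 2 applies: T(n) = Θ(n^log_b(a) · log n) = O(n^2 log n).

Answer: O(n^2 log n) - Case 2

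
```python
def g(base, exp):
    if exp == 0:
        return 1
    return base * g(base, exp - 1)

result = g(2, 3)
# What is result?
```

g(2, 3) = 2 * 2 * 2 = 8

Answer: 8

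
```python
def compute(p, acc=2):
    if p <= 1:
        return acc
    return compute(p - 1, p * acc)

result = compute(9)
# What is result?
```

Accumulator trace (n, acc): (9, 2) -> (8, 18) -> (7, 144) -> (6, 1008) -> (5, 6048) -> (4, 30240) -> (3, 120960) -> (2, 362880) -> (1, 725760) -> return 725760

Answer: 725760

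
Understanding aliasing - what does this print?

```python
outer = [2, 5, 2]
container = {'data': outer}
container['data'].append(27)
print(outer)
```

Key concept: dict holds reference to list.
Step by step:
`outer = [2, 5, 2]` → outer = [2, 5, 2]
`container = {'data': outer}` → container = {'data': [2, 5, 2]}
`container['data'].append(27)` → outer = [2, 5, 2, 27]; container = {'data': [2, 5, 2, 27]}
`print(outer)` → prints [2, 5, 2, 27]

Answer: [2, 5, 2, 27]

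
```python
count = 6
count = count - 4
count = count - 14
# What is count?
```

Trace:
`count = 6` → count = 6
`count = count - 4` → count = 2
`count = count - 14` → count = -12
So count = -12

Answer: -12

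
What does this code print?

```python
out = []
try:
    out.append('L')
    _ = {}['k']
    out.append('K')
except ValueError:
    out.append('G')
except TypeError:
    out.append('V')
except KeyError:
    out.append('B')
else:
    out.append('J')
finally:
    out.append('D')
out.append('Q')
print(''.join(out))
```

Execution trace: 'L' (try body) → 'B' (except KeyError) → 'D' (finally) → 'Q' (after the try/except). Output: LBDQ

Answer: LBDQ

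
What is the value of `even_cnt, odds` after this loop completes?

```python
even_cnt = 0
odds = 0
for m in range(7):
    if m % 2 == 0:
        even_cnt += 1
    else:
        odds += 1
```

Count evens and odds in range(7)
`even_cnt, odds` takes the values: (0, 0) → (1, 0) → (1, 1) → (2, 1) → (2, 2) → (3, 2) → (3, 3) → (4, 3)

Answer: 4, 3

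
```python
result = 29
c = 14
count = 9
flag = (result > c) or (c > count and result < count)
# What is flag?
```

Trace:
`result = 29` → result = 29
`c = 14` → c = 14
`count = 9` → count = 9
`flag = (result > c) or (c > count and result < count)` → flag = True
So flag = True

Answer: True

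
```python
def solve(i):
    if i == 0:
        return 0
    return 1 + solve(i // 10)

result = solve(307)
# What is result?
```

Count of digits of 307: 3

Answer: 3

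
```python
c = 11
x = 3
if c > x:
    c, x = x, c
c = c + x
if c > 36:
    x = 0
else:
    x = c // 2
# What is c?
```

Trace:
`c = 11` → c = 11
`x = 3` → x = 3
`if c > x: ...` → c > x is True → c = 3; x = 11
`c = c + x` → c = 14
`if c > 36: ...` → c > 36 is False, take else branch → x = 7
So c = 14

Answer: 14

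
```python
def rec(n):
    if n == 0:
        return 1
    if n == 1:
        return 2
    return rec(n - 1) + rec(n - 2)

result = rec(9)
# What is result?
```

Build up from base cases: rec(0)=1, rec(1)=2, rec(2)=3, rec(3)=5, rec(4)=8, rec(5)=13, rec(6)=21, ..., rec(9)=89

Answer: 89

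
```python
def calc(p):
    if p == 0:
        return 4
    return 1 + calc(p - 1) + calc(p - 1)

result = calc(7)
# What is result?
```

calc(p) = 1 + 2·calc(p-1), calc(0)=4. Closed form: (4+1)·2^7 - 1 = 639.

Answer: 639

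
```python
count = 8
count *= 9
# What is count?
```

Trace:
`count = 8` → count = 8
`count *= 9` → count = 72
So count = 72

Answer: 72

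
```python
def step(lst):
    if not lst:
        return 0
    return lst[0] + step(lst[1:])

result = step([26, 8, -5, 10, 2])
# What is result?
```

26 + 8 + (-5) + 10 + 2 + 0 = 41

Answer: 41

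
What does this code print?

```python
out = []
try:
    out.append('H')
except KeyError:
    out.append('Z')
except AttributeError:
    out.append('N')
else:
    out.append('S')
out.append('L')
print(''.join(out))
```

Execution trace: 'H' (try body, no exception) → 'S' (else) → 'L' (after the try/except). Output: HSL

Answer: HSL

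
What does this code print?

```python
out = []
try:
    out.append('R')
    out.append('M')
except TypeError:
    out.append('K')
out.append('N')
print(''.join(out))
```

Execution trace: 'R' (try body) → 'M' (try body, no exception) → 'N' (after the try/except). Output: RMN

Answer: RMN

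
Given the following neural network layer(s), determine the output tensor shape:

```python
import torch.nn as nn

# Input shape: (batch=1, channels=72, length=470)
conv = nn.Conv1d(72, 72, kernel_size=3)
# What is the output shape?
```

Input: (1, 72, 470) -> Output: (1, 72, 468)

Answer: (1, 72, 468)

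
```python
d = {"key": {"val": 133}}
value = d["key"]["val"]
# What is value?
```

Trace:
`d = {"key": {"val": 133}}` → d = {'key': {'val': 133}}
`value = d["key"]["val"]` → value = 133
So value = 133

Answer: 133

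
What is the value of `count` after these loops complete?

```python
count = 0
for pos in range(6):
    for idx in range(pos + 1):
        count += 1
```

Triangle: 1 + 2 + ... + 6
`count` takes the values: 0 → 1 → 2 → 3 → 4 → 5 → 6 → 7 → 8 → 9 → 10 → 11 → 12 → 13 → 14 → 15 → 16 → 17 → 18 → 19 → 20 → 21

Answer: 21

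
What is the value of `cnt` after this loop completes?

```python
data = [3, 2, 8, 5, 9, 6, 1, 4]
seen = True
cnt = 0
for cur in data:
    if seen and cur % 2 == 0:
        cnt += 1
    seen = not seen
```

Count even values at even positions
`cnt` takes the values: 0 → 1

Answer: 1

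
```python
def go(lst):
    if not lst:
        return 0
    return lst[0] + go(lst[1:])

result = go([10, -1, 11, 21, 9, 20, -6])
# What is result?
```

10 + (-1) + 11 + 21 + 9 + 20 + (-6) + 0 = 64

Answer: 64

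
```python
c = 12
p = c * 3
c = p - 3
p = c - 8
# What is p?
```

Trace:
`c = 12` → c = 12
`p = c * 3` → p = 36
`c = p - 3` → c = 33
`p = c - 8` → p = 25
So p = 25

Answer: 25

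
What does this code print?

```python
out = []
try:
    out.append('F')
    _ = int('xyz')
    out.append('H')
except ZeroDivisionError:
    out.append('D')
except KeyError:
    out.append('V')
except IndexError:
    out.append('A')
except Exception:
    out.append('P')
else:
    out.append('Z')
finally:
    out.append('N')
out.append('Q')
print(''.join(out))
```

Execution trace: 'F' (try body) → 'P' (except Exception) → 'N' (finally) → 'Q' (after the try/except). Output: FPNQ

Answer: FPNQ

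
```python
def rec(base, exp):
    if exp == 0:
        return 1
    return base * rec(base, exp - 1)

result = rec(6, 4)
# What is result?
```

rec(6, 4) = 6 * 6 * 6 * 6 = 1296

Answer: 1296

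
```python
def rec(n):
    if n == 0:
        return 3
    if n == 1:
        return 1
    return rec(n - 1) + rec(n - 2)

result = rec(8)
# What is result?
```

Build up from base cases: rec(0)=3, rec(1)=1, rec(2)=4, rec(3)=5, rec(4)=9, rec(5)=14, rec(6)=23, ..., rec(8)=60

Answer: 60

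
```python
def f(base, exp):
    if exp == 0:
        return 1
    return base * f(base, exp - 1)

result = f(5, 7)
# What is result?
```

f(5, 7) = 5 * 5 * 5 * 5 * 5 * 5 * 5 = 78125

Answer: 78125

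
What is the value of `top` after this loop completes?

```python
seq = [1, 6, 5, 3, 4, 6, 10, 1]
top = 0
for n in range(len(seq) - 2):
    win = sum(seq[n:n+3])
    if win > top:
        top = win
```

Max sum of 3-element window in [1, 6, 5, 3, 4, 6, 10, 1]
`top` takes the values: 0 → 12 → 14 → 20

Answer: 20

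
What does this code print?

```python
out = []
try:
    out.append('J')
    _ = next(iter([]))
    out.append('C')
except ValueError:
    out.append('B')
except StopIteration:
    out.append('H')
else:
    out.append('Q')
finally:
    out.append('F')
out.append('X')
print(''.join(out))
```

Execution trace: 'J' (try body) → 'H' (except StopIteration) → 'F' (finally) → 'X' (after the try/except). Output: JHFX

Answer: JHFX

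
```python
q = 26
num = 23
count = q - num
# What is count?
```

Trace:
`q = 26` → q = 26
`num = 23` → num = 23
`count = q - num` → count = 3
So count = 3

Answer: 3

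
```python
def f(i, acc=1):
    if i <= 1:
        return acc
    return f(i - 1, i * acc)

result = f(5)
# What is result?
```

Accumulator trace (n, acc): (5, 1) -> (4, 5) -> (3, 20) -> (2, 60) -> (1, 120) -> return 120

Answer: 120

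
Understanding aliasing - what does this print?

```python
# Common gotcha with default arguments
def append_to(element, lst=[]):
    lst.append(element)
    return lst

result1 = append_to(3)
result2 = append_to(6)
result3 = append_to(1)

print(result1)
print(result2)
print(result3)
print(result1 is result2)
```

Key concept: mutable default argument gotcha.
Step by step:
`result1 = append_to(3)` → result1 = [3]
`result2 = append_to(6)` → result1 = [3, 6] (same object as result2); result2 = [3, 6] (same object as result1)
`result3 = append_to(1)` → result1 = [3, 6, 1] (same object as result2, result3); result2 = [3, 6, 1] (same object as result1, result3); result3 = [3, 6, 1] (same object as result1, result2)
`print(result1)` → prints [3, 6, 1]
`print(result2)` → prints [3, 6, 1]
`print(result3)` → prints [3, 6, 1]
`print(result1 is result2)` → prints True

Answer:
[3, 6, 1]
[3, 6, 1]
[3, 6, 1]
True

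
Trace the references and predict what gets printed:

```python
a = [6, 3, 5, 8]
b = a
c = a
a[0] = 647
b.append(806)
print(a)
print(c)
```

Key concept: multiple aliases.
Step by step:
`a = [6, 3, 5, 8]` → a = [6, 3, 5, 8]
`b = a` → b = [6, 3, 5, 8] (same object as a)
`c = a` → c = [6, 3, 5, 8] (same object as a, b)
`a[0] = 647` → a = [647, 3, 5, 8] (same object as b, c); b = [647, 3, 5, 8] (same object as a, c); c = [647, 3, 5, 8] (same object as a, b)
`b.append(806)` → a = [647, 3, 5, 8, 806] (same object as b, c); b = [647, 3, 5, 8, 806] (same object as a, c); c = [647, 3, 5, 8, 806] (same object as a, b)
`print(a)` → prints [647, 3, 5, 8, 806]
`print(c)` → prints [647, 3, 5, 8, 806]

Answer:
[647, 3, 5, 8, 806]
[647, 3, 5, 8, 806]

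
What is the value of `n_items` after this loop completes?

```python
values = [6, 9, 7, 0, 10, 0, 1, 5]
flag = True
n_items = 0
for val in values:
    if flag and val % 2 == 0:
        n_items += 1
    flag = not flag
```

Count even values at even positions
`n_items` takes the values: 0 → 1 → 2

Answer: 2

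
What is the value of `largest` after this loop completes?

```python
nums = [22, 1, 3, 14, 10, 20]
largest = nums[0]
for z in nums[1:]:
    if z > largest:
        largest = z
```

Maximum of [22, 1, 3, 14, 10, 20]
`largest` takes the values: 22

Answer: 22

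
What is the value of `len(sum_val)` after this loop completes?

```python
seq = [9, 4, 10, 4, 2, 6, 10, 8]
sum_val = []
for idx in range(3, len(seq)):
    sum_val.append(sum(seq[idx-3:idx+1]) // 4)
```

Number of 4-element averages
`sum_val` takes the values: [] → [6] → [6, 5] → [6, 5, 5] → [6, 5, 5, 5] → [6, 5, 5, 5, 6]
So `len(sum_val)` = 5

Answer: 5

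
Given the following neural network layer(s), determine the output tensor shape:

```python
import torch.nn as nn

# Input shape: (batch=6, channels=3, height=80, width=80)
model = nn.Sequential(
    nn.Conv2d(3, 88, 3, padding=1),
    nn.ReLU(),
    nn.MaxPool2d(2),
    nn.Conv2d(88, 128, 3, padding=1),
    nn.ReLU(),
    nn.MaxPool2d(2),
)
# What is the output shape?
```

Input: (6, 3, 80, 80) -> after first Conv2d: (6, 88, 80, 80) -> after first MaxPool2d: (6, 88, 40, 40) -> after second Conv2d: (6, 128, 40, 40) -> Output: (6, 128, 20, 20)

Answer: (6, 128, 20, 20)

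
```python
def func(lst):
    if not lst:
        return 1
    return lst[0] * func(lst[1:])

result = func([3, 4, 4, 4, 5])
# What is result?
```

Product over [3, 4, 4, 4, 5] = 3 * 4 * 4 * 4 * 5 = 960

Answer: 960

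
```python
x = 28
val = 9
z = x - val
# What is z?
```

Trace:
`x = 28` → x = 28
`val = 9` → val = 9
`z = x - val` → z = 19
So z = 19

Answer: 19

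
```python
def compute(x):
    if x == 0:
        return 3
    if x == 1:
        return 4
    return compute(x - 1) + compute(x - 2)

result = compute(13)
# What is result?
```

Build up from base cases: compute(0)=3, compute(1)=4, compute(2)=7, compute(3)=11, compute(4)=18, compute(5)=29, compute(6)=47, ..., compute(13)=1364

Answer: 1364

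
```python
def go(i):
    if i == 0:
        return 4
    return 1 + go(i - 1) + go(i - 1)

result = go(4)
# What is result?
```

go(i) = 1 + 2·go(i-1), go(0)=4. Closed form: (4+1)·2^4 - 1 = 79.

Answer: 79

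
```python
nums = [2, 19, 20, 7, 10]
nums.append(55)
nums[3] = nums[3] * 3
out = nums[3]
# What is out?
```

Trace:
`nums = [2, 19, 20, 7, 10]` → nums = [2, 19, 20, 7, 10]
`nums.append(55)` → nums = [2, 19, 20, 7, 10, 55]
`nums[3] = nums[3] * 3` → nums = [2, 19, 20, 21, 10, 55]
`out = nums[3]` → out = 21
So out = 21

Answer: 21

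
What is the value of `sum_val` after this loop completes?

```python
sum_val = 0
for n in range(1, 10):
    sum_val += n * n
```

Sum of squares 1² to 9² = 285
`sum_val` takes the values: 0 → 1 → 5 → 14 → 30 → 55 → 91 → 140 → 204 → 285

Answer: 285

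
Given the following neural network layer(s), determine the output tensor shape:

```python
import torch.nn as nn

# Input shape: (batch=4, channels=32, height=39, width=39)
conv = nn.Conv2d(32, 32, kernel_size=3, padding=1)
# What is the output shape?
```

Input: (4, 32, 39, 39) -> Output: (4, 32, 39, 39)

Answer: (4, 32, 39, 39)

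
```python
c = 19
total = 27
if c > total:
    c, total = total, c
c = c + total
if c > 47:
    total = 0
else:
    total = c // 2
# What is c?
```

Trace:
`c = 19` → c = 19
`total = 27` → total = 27
`if c > total: ...` → c > total is False → no variable changes
`c = c + total` → c = 46
`if c > 47: ...` → c > 47 is False, take else branch → total = 23
So c = 46

Answer: 46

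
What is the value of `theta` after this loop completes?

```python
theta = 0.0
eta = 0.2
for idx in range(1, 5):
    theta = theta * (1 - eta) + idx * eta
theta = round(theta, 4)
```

Moving average with lr=0.2
`theta` takes the values: 0.0 → 0.2 → 0.56 → 1.048 → 1.6384

Answer: 1.6384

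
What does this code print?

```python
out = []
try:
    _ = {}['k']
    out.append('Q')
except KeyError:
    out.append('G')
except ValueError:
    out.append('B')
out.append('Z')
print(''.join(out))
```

Execution trace: 'G' (except KeyError) → 'Z' (after the try/except). Output: GZ

Answer: GZ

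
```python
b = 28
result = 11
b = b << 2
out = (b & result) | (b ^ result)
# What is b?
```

Trace:
`b = 28` → b = 28
`result = 11` → result = 11
`b = b << 2` → b = 112
`out = (b & result) | (b ^ result)` → out = 123
So b = 112

Answer: 112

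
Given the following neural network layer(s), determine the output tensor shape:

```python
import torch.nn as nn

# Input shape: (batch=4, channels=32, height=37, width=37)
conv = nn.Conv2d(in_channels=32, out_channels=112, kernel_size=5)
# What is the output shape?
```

Input: (4, 32, 37, 37) -> Output: (4, 112, 33, 33)

Answer: (4, 112, 33, 33)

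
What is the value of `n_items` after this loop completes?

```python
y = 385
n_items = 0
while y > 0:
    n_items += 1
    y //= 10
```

Count digits by repeated division by 10
`n_items` takes the values: 0 → 1 → 2 → 3

Answer: 3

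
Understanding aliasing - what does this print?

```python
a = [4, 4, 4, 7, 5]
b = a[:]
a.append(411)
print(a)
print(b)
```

Key concept: slice [:] creates copy.
Step by step:
`a = [4, 4, 4, 7, 5]` → a = [4, 4, 4, 7, 5]
`b = a[:]` → b = [4, 4, 4, 7, 5]
`a.append(411)` → a = [4, 4, 4, 7, 5, 411]
`print(a)` → prints [4, 4, 4, 7, 5, 411]
`print(b)` → prints [4, 4, 4, 7, 5]

Answer:
[4, 4, 4, 7, 5, 411]
[4, 4, 4, 7, 5]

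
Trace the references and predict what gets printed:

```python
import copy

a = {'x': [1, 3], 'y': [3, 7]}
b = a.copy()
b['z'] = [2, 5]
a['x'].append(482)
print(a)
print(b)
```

Key concept: shallow copy of dict with mutable values.
Step by step:
`a = {'x': [1, 3], 'y': [3, 7]}` → a = {'x': [1, 3], 'y': [3, 7]}
`b = a.copy()` → b = {'x': [1, 3], 'y': [3, 7]}
`b['z'] = [2, 5]` → b = {'x': [1, 3], 'y': [3, 7], 'z': [2, 5]}
`a['x'].append(482)` → a = {'x': [1, 3, 482], 'y': [3, 7]}; b = {'x': [1, 3, 482], 'y': [3, 7], 'z': [2, 5]}
`print(a)` → prints {'x': [1, 3, 482], 'y': [3, 7]}
`print(b)` → prints {'x': [1, 3, 482], 'y': [3, 7], 'z': [2, 5]}

Answer:
{'x': [1, 3, 482], 'y': [3, 7]}
{'x': [1, 3, 482], 'y': [3, 7], 'z': [2, 5]}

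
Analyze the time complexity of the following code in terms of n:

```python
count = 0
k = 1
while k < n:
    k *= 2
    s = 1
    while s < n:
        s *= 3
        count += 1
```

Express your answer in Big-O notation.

Each loop level contributes: log n × log n. Multiplying the contributions gives O(log² n).

Answer: O(log² n)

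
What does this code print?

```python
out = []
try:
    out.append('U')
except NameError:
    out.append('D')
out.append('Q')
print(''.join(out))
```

Execution trace: 'U' (try body, no exception) → 'Q' (after the try/except). Output: UQ

Answer: UQ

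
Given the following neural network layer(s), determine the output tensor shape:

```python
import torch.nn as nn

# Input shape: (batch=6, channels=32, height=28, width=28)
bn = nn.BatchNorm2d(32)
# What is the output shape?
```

Input: (6, 32, 28, 28) -> Output: (6, 32, 28, 28)

Answer: (6, 32, 28, 28)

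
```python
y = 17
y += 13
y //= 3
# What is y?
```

Trace:
`y = 17` → y = 17
`y += 13` → y = 30
`y //= 3` → y = 10
So y = 10

Answer: 10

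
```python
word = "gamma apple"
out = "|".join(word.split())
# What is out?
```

Trace:
`word = "gamma apple"` → word = 'gamma apple'
`out = "|".join(word.split())` → out = 'gamma|apple'
So out = 'gamma|apple'

Answer: 'gamma|apple'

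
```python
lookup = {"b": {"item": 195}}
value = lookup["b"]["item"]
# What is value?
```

Trace:
`lookup = {"b": {"item": 195}}` → lookup = {'b': {'item': 195}}
`value = lookup["b"]["item"]` → value = 195
So value = 195

Answer: 195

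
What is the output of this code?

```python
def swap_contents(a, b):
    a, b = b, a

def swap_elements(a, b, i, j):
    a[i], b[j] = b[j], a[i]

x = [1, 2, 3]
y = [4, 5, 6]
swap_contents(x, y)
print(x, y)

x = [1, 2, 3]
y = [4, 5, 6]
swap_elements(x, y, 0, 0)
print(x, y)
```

Key concept: parameter rebinding vs mutation.
Step by step:
`x = [1, 2, 3]` → x = [1, 2, 3]
`y = [4, 5, 6]` → y = [4, 5, 6]
`swap_contents(x, y)` → no visible change to tracked variables
`print(x, y)` → prints [1, 2, 3] [4, 5, 6]
`x = [1, 2, 3]` → x = [1, 2, 3]
`y = [4, 5, 6]` → y = [4, 5, 6]
`swap_elements(x, y, 0, 0)` → x = [4, 2, 3]; y = [1, 5, 6]
`print(x, y)` → prints [4, 2, 3] [1, 5, 6]

Answer:
[1, 2, 3] [4, 5, 6]
[4, 2, 3] [1, 5, 6]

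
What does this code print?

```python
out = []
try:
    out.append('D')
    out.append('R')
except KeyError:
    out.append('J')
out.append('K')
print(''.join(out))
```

Execution trace: 'D' (try body) → 'R' (try body, no exception) → 'K' (after the try/except). Output: DRK

Answer: DRK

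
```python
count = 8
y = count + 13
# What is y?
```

Trace:
`count = 8` → count = 8
`y = count + 13` → y = 21
So y = 21

Answer: 21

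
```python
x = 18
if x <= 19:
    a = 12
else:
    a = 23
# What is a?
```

Trace:
`x = 18` → x = 18
`if x <= 19: ...` → x <= 19 is True → a = 12
So a = 12

Answer: 12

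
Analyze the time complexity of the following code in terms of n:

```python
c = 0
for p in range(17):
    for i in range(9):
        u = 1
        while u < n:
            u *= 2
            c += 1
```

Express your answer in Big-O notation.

Each loop level contributes: 1 × 1 × log n. Multiplying the contributions gives O(log n).

Answer: O(log n)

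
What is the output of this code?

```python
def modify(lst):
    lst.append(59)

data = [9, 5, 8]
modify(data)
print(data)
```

Key concept: function modifies passed list.
Step by step:
`data = [9, 5, 8]` → data = [9, 5, 8]
`modify(data)` → data = [9, 5, 8, 59]
`print(data)` → prints [9, 5, 8, 59]

Answer: [9, 5, 8, 59]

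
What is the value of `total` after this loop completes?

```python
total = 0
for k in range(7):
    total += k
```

Sum of 0 to 6 = 21
`total` takes the values: 0 → 1 → 3 → 6 → 10 → 15 → 21

Answer: 21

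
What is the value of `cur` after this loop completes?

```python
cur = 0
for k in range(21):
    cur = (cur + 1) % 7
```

Increment mod 7, 21 times = 0
`cur` takes the values: 0 → 1 → 2 → 3 → 4 → 5 → 6 → 0 → 1 → 2 → 3 → 4 → 5 → 6 → 0 → 1 → 2 → 3 → 4 → 5 → 6 → 0

Answer: 0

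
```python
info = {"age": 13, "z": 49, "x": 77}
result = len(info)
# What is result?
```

Trace:
`info = {"age": 13, "z": 49, "x": 77}` → info = {'age': 13, 'z': 49, 'x': 77}
`result = len(info)` → result = 3
So result = 3

Answer: 3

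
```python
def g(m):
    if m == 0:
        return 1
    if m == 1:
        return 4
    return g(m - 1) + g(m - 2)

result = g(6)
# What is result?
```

Build up from base cases: g(0)=1, g(1)=4, g(2)=5, g(3)=9, g(4)=14, g(5)=23, g(6)=37

Answer: 37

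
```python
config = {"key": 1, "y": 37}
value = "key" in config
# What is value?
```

Trace:
`config = {"key": 1, "y": 37}` → config = {'key': 1, 'y': 37}
`value = "key" in config` → value = True
So value = True

Answer: True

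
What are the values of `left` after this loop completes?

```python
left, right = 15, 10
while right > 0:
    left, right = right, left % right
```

GCD of 15 and 10
`left` takes the values: 15 → 10 → 5

Answer: 5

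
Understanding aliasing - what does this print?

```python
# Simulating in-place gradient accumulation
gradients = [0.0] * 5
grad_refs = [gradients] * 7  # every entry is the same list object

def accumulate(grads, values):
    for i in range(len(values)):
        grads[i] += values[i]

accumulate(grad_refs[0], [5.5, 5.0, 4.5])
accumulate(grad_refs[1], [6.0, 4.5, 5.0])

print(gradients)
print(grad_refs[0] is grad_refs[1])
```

Key concept: gradient accumulation aliasing.
Step by step:
`gradients = [0.0] * 5` → gradients = [0.0, 0.0, 0.0, 0.0, 0.0]
`grad_refs = [gradients] * 7` → grad_refs = [[0.0, 0.0, 0.0, 0.0, 0.0], [0.0, 0.0, 0.0, 0.0, 0.0], [0.0, 0.0, 0.0, 0.0, 0.0], [0.0, 0.0, 0.0, 0.0, 0.0], [0.0, 0.0, 0.0, 0.0, 0.0], [0.0, 0.0, 0.0, 0.0, 0.0], [0.0, 0.0, 0.0, 0.0, 0.0]]
`accumulate(grad_refs[0], [5.5, 5.0, 4.5])` → gradients = [5.5, 5.0, 4.5, 0.0, 0.0]; grad_refs = [[5.5, 5.0, 4.5, 0.0, 0.0], [5.5, 5.0, 4.5, 0.0, 0.0], [5.5, 5.0, 4.5, 0.0, 0.0], [5.5, 5.0, 4.5, 0.0, 0.0], [5.5, 5.0, 4.5, 0.0, 0.0], [5.5, 5.0, 4.5, 0.0, 0.0], [5.5, 5.0, 4.5, 0.0, 0.0]]
`accumulate(grad_refs[1], [6.0, 4.5, 5.0])` → gradients = [11.5, 9.5, 9.5, 0.0, 0.0]; grad_refs = [[11.5, 9.5, 9.5, 0.0, 0.0], [11.5, 9.5, 9.5, 0.0, 0.0], [11.5, 9.5, 9.5, 0.0, 0.0], [11.5, 9.5, 9.5, 0.0, 0.0], [11.5, 9.5, 9.5, 0.0, 0.0], [11.5, 9.5, 9.5, 0.0, 0.0], [11.5, 9.5, 9.5, 0.0, 0.0]]
`print(gradients)` → prints [11.5, 9.5, 9.5, 0.0, 0.0]
`print(grad_refs[0] is grad_refs[1])` → prints True

Answer:
[11.5, 9.5, 9.5, 0.0, 0.0]
True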